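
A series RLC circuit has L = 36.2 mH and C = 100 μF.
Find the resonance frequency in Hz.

Step 1 — Resonance condition Im(Z)=0 gives ω₀ = 1/√(LC).
Step 2 — ω₀ = 1/√(0.0362·0.0001) = 525.6 rad/s.
Step 3 — f₀ = ω₀/(2π) = 83.65 Hz.

f₀ = 83.65 Hz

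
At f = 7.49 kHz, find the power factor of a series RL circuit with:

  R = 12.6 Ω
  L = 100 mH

Step 1 — Angular frequency: ω = 2π·f = 2π·7490 = 4.706e+04 rad/s.
Step 2 — Component impedances:
  R: Z = R = 12.6 Ω
  L: Z = jωL = j·4.706e+04·0.1 = 0 + j4706 Ω
Step 3 — Series combination: Z_total = R + L = 12.6 + j4706 Ω = 4706∠89.8° Ω.
Step 4 — Power factor: PF = cos(φ) = Re(Z)/|Z| = 12.6/4706 = 0.002677.
Step 5 — Type: Im(Z) = 4706 ⇒ lagging (phase φ = 89.8°).

PF = 0.002677 (lagging, φ = 89.8°)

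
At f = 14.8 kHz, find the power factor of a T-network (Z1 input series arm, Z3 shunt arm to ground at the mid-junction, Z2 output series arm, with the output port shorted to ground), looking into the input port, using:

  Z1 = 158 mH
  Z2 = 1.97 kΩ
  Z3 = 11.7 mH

Step 1 — Angular frequency: ω = 2π·f = 2π·1.48e+04 = 9.299e+04 rad/s.
Step 2 — Component impedances:
  Z1: Z = jωL = j·9.299e+04·0.158 = 0 + j1.469e+04 Ω
  Z2: Z = R = 1970 Ω
  Z3: Z = jωL = j·9.299e+04·0.0117 = 0 + j1088 Ω
Step 3 — With the output port shorted to ground, the output series arm Z2 runs from the junction to ground; the shunt arm Z3 also runs from the junction to ground. They appear in parallel: Z3 || Z2 = 460.4 + j833.7 Ω.
Step 4 — Series with input arm Z1: Z_in = Z1 + (Z3 || Z2) = 460.4 + j1.553e+04 Ω = 1.553e+04∠88.3° Ω.
Step 5 — Power factor: PF = cos(φ) = Re(Z)/|Z| = 460.44/15533 = 0.02964.
Step 6 — Type: Im(Z) = 1.553e+04 ⇒ lagging (phase φ = 88.3°).

PF = 0.02964 (lagging, φ = 88.3°)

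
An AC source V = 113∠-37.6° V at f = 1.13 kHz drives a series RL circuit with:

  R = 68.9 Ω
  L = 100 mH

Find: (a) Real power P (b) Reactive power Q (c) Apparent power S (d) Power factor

Step 1 — Angular frequency: ω = 2π·f = 2π·1130 = 7100 rad/s.
Step 2 — Component impedances:
  R: Z = R = 68.9 Ω
  L: Z = jωL = j·7100·0.1 = 0 + j710 Ω
Step 3 — Series combination: Z_total = R + L = 68.9 + j710 Ω = 713.3∠84.5° Ω.
Step 4 — Source phasor: V = 113∠-37.6° V = 89.53 - j68.95 V.
Step 5 — Current: I = V / Z = -0.08408 - j0.1343 A = 0.1584∠-122.1° A.
Step 6 — Complex power: S = V·I* = 1.729 + j17.82 VA.
Step 7 — Real power: P = Re(S) = 1.729 W.
Step 8 — Reactive power: Q = Im(S) = 17.82 VAR.
Step 9 — Apparent power: |S| = 17.9 VA.
Step 10 — Power factor: PF = P/|S| = 0.09659 (lagging).

(a) P = 1.729 W  (b) Q = 17.82 VAR  (c) S = 17.9 VA  (d) PF = 0.09659 (lagging)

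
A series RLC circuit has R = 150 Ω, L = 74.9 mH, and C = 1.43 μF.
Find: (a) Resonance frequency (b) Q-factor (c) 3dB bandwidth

Step 1 — Resonance condition Im(Z)=0 gives ω₀ = 1/√(LC).
Step 2 — ω₀ = 1/√(0.0749·1.43e-06) = 3056 rad/s.
Step 3 — f₀ = ω₀/(2π) = 486.3 Hz.
Step 4 — Series Q: Q = ω₀L/R = 3056·0.0749/150 = 1.526.
Step 5 — 3dB bandwidth: Δω = ω₀/Q = 2003 rad/s; BW = Δω/(2π) = 318.7 Hz.

(a) f₀ = 486.3 Hz  (b) Q = 1.526  (c) BW = 318.7 Hz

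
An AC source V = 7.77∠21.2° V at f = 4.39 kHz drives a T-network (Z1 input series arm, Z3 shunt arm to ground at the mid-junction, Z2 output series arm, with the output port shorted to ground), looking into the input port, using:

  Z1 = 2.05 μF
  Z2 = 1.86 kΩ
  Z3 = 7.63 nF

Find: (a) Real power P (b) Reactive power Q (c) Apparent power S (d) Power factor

Step 1 — Angular frequency: ω = 2π·f = 2π·4390 = 2.758e+04 rad/s.
Step 2 — Component impedances:
  Z1: Z = 1/(jωC) = -j/(ω·C) = 0 - j17.68 Ω
  Z2: Z = R = 1860 Ω
  Z3: Z = 1/(jωC) = -j/(ω·C) = 0 - j4752 Ω
Step 3 — With the output port shorted to ground, the output series arm Z2 runs from the junction to ground; the shunt arm Z3 also runs from the junction to ground. They appear in parallel: Z3 || Z2 = 1613 - j631.4 Ω.
Step 4 — Series with input arm Z1: Z_in = Z1 + (Z3 || Z2) = 1613 - j649 Ω = 1739∠-21.9° Ω.
Step 5 — Source phasor: V = 7.77∠21.2° V = 7.244 + j2.81 V.
Step 6 — Current: I = V / Z = 0.003262 + j0.003055 A = 0.004469∠43.1° A.
Step 7 — Complex power: S = V·I* = 0.03222 - j0.01296 VA.
Step 8 — Real power: P = Re(S) = 0.03222 W.
Step 9 — Reactive power: Q = Im(S) = -0.01296 VAR.
Step 10 — Apparent power: |S| = 0.03473 VA.
Step 11 — Power factor: PF = P/|S| = 0.9277 (leading).

(a) P = 0.03222 W  (b) Q = -0.01296 VAR  (c) S = 0.03473 VA  (d) PF = 0.9277 (leading)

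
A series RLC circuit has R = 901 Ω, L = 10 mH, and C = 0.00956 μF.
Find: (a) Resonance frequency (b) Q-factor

Step 1 — Resonance condition Im(Z)=0 gives ω₀ = 1/√(LC).
Step 2 — ω₀ = 1/√(0.01·9.56e-09) = 1.023e+05 rad/s.
Step 3 — f₀ = ω₀/(2π) = 1.628e+04 Hz.
Step 4 — Series Q: Q = ω₀L/R = 1.023e+05·0.01/901 = 1.135.

(a) f₀ = 1.628e+04 Hz  (b) Q = 1.135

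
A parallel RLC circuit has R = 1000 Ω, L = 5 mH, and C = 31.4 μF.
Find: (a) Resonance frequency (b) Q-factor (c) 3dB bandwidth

Step 1 — Resonance: ω₀ = 1/√(LC) = 1/√(0.005·3.14e-05) = 2524 rad/s.
Step 2 — f₀ = ω₀/(2π) = 401.7 Hz.
Step 3 — Parallel Q: Q = R/(ω₀L) = 1000/(2524·0.005) = 79.25.
Step 4 — Bandwidth: Δω = ω₀/Q = 31.85 rad/s; BW = Δω/(2π) = 5.069 Hz.

(a) f₀ = 401.7 Hz  (b) Q = 79.25  (c) BW = 5.069 Hz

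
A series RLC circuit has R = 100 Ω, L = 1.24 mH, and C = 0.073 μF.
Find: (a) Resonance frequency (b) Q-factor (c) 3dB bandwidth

Step 1 — Resonance: ω₀ = 1/√(LC) = 1/√(0.00124·7.3e-08) = 1.051e+05 rad/s.
Step 2 — f₀ = ω₀/(2π) = 1.673e+04 Hz.
Step 3 — Series Q: Q = ω₀L/R = 1.051e+05·0.00124/100 = 1.303.
Step 4 — Bandwidth: Δω = ω₀/Q = 8.065e+04 rad/s; BW = Δω/(2π) = 1.284e+04 Hz.

(a) f₀ = 1.673e+04 Hz  (b) Q = 1.303  (c) BW = 1.284e+04 Hz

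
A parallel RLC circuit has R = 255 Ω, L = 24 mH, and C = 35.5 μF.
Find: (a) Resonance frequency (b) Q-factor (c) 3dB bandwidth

Step 1 — Resonance: ω₀ = 1/√(LC) = 1/√(0.024·3.55e-05) = 1083 rad/s.
Step 2 — f₀ = ω₀/(2π) = 172.4 Hz.
Step 3 — Parallel Q: Q = R/(ω₀L) = 255/(1083·0.024) = 9.807.
Step 4 — Bandwidth: Δω = ω₀/Q = 110.5 rad/s; BW = Δω/(2π) = 17.58 Hz.

(a) f₀ = 172.4 Hz  (b) Q = 9.807  (c) BW = 17.58 Hz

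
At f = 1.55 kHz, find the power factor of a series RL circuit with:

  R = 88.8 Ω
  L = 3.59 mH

Step 1 — Angular frequency: ω = 2π·f = 2π·1550 = 9739 rad/s.
Step 2 — Component impedances:
  R: Z = R = 88.8 Ω
  L: Z = jωL = j·9739·0.00359 = 0 + j34.96 Ω
Step 3 — Series combination: Z_total = R + L = 88.8 + j34.96 Ω = 95.43∠21.5° Ω.
Step 4 — Power factor: PF = cos(φ) = Re(Z)/|Z| = 88.8/95.43 = 0.9305.
Step 5 — Type: Im(Z) = 34.96 ⇒ lagging (phase φ = 21.5°).

PF = 0.9305 (lagging, φ = 21.5°)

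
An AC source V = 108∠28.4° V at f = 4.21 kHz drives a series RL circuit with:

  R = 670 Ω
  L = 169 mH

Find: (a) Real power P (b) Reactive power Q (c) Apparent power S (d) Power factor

Step 1 — Angular frequency: ω = 2π·f = 2π·4210 = 2.645e+04 rad/s.
Step 2 — Component impedances:
  R: Z = R = 670 Ω
  L: Z = jωL = j·2.645e+04·0.169 = 0 + j4470 Ω
Step 3 — Series combination: Z_total = R + L = 670 + j4470 Ω = 4520∠81.5° Ω.
Step 4 — Source phasor: V = 108∠28.4° V = 95 + j51.37 V.
Step 5 — Current: I = V / Z = 0.01435 - j0.0191 A = 0.02389∠-53.1° A.
Step 6 — Complex power: S = V·I* = 0.3825 + j2.552 VA.
Step 7 — Real power: P = Re(S) = 0.3825 W.
Step 8 — Reactive power: Q = Im(S) = 2.552 VAR.
Step 9 — Apparent power: |S| = 2.58 VA.
Step 10 — Power factor: PF = P/|S| = 0.1482 (lagging).

(a) P = 0.3825 W  (b) Q = 2.552 VAR  (c) S = 2.58 VA  (d) PF = 0.1482 (lagging)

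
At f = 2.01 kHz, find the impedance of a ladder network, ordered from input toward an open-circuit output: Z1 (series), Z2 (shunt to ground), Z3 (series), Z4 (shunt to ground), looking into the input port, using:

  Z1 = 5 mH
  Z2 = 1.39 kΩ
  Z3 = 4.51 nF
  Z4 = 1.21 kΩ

Step 1 — Angular frequency: ω = 2π·f = 2π·2010 = 1.263e+04 rad/s.
Step 2 — Component impedances:
  Z1: Z = jωL = j·1.263e+04·0.005 = 0 + j63.15 Ω
  Z2: Z = R = 1390 Ω
  Z3: Z = 1/(jωC) = -j/(ω·C) = 0 - j1.756e+04 Ω
  Z4: Z = R = 1210 Ω
Step 3 — Ladder network (open output): work backward from the far end, alternating series and parallel combinations. Z_in = 1374 - j44.54 Ω = 1375∠-1.9° Ω.

Z = 1374 - j44.54 Ω = 1375∠-1.9° Ω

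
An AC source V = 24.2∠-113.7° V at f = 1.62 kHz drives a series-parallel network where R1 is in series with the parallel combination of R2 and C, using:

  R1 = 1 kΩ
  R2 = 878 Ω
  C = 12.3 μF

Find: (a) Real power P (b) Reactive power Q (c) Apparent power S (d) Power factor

Step 1 — Angular frequency: ω = 2π·f = 2π·1620 = 1.018e+04 rad/s.
Step 2 — Component impedances:
  R1: Z = R = 1000 Ω
  R2: Z = R = 878 Ω
  C: Z = 1/(jωC) = -j/(ω·C) = 0 - j7.987 Ω
Step 3 — Parallel branch: R2 || C = 1/(1/R2 + 1/C) = 0.07266 - j7.987 Ω.
Step 4 — Series with R1: Z_total = R1 + (R2 || C) = 1000 - j7.987 Ω = 1000∠-0.5° Ω.
Step 5 — Source phasor: V = 24.2∠-113.7° V = -9.727 - j22.16 V.
Step 6 — Current: I = V / Z = -0.009549 - j0.02223 A = 0.0242∠-113.2° A.
Step 7 — Complex power: S = V·I* = 0.5856 - j0.004676 VA.
Step 8 — Real power: P = Re(S) = 0.5856 W.
Step 9 — Reactive power: Q = Im(S) = -0.004676 VAR.
Step 10 — Apparent power: |S| = 0.5856 VA.
Step 11 — Power factor: PF = P/|S| = 1 (leading).

(a) P = 0.5856 W  (b) Q = -0.004676 VAR  (c) S = 0.5856 VA  (d) PF = 1 (leading)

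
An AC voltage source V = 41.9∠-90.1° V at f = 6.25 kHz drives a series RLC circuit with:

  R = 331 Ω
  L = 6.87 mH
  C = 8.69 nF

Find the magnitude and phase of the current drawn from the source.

Step 1 — Angular frequency: ω = 2π·f = 2π·6250 = 3.927e+04 rad/s.
Step 2 — Component impedances:
  R: Z = R = 331 Ω
  L: Z = jωL = j·3.927e+04·0.00687 = 0 + j269.8 Ω
  C: Z = 1/(jωC) = -j/(ω·C) = 0 - j2930 Ω
Step 3 — Series combination: Z_total = R + L + C = 331 - j2661 Ω = 2681∠-82.9° Ω.
Step 4 — Source phasor: V = 41.9∠-90.1° V = -0.07313 - j41.9 V.
Step 5 — Ohm's law: I = V / Z_total = (-0.07313 - j41.9) / (331 - j2661) = 0.01551 - j0.001956 A.
Step 6 — Convert to polar: |I| = 0.01563 A, ∠I = -7.2°.

I = 0.01563∠-7.2° A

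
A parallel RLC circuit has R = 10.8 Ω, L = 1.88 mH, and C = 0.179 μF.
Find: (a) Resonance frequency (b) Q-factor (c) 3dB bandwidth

Step 1 — Resonance: ω₀ = 1/√(LC) = 1/√(0.00188·1.79e-07) = 5.451e+04 rad/s.
Step 2 — f₀ = ω₀/(2π) = 8676 Hz.
Step 3 — Parallel Q: Q = R/(ω₀L) = 10.8/(5.451e+04·0.00188) = 0.1054.
Step 4 — Bandwidth: Δω = ω₀/Q = 5.173e+05 rad/s; BW = Δω/(2π) = 8.233e+04 Hz.

(a) f₀ = 8676 Hz  (b) Q = 0.1054  (c) BW = 8.233e+04 Hz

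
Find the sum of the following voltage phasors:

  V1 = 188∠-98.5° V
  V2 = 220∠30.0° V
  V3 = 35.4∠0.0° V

Step 1 — Convert each phasor to rectangular form:
  V1 = 188·(cos(-98.5°) + j·sin(-98.5°)) = -27.79 - j185.9 V
  V2 = 220·(cos(30.0°) + j·sin(30.0°)) = 190.5 + j110 V
  V3 = 35.4·(cos(0.0°) + j·sin(0.0°)) = 35.4 V
Step 2 — Sum components: V_total = 198.1 - j75.93 V.
Step 3 — Convert to polar: |V_total| = 212.2 V, ∠V_total = -21.0°.

V_total = 212.2∠-21.0° V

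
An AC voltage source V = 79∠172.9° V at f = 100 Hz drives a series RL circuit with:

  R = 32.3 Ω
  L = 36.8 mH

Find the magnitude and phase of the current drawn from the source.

Step 1 — Angular frequency: ω = 2π·f = 2π·100 = 628.3 rad/s.
Step 2 — Component impedances:
  R: Z = R = 32.3 Ω
  L: Z = jωL = j·628.3·0.0368 = 0 + j23.12 Ω
Step 3 — Series combination: Z_total = R + L = 32.3 + j23.12 Ω = 39.72∠35.6° Ω.
Step 4 — Source phasor: V = 79∠172.9° V = -78.39 + j9.765 V.
Step 5 — Ohm's law: I = V / Z_total = (-78.39 + j9.765) / (32.3 + j23.12) = -1.462 + j1.349 A.
Step 6 — Convert to polar: |I| = 1.989 A, ∠I = 137.3°.

I = 1.989∠137.3° A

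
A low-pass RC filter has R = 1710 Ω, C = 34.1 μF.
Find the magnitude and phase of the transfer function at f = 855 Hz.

Step 1 — Angular frequency: ω = 2π·855 = 5372 rad/s.
Step 2 — Transfer function: H(jω) = 1/(1 + jωRC).
Step 3 — Denominator: 1 + jωRC = 1 + j·5372·1710·3.41e-05 = 1 + j313.3.
Step 4 — H = 1.019e-05 - j0.003192.
Step 5 — Magnitude: |H| = 0.003192 (-49.9 dB); phase: φ = -89.8°.

|H| = 0.003192 (-49.9 dB), φ = -89.8°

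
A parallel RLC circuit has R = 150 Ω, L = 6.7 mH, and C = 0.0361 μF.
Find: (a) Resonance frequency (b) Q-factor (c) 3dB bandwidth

Step 1 — Resonance: ω₀ = 1/√(LC) = 1/√(0.0067·3.61e-08) = 6.43e+04 rad/s.
Step 2 — f₀ = ω₀/(2π) = 1.023e+04 Hz.
Step 3 — Parallel Q: Q = R/(ω₀L) = 150/(6.43e+04·0.0067) = 0.3482.
Step 4 — Bandwidth: Δω = ω₀/Q = 1.847e+05 rad/s; BW = Δω/(2π) = 2.939e+04 Hz.

(a) f₀ = 1.023e+04 Hz  (b) Q = 0.3482  (c) BW = 2.939e+04 Hz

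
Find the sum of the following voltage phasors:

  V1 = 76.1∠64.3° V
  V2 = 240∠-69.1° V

Step 1 — Convert each phasor to rectangular form:
  V1 = 76.1·(cos(64.3°) + j·sin(64.3°)) = 33 + j68.57 V
  V2 = 240·(cos(-69.1°) + j·sin(-69.1°)) = 85.62 - j224.2 V
Step 2 — Sum components: V_total = 118.6 - j155.6 V.
Step 3 — Convert to polar: |V_total| = 195.7 V, ∠V_total = -52.7°.

V_total = 195.7∠-52.7° V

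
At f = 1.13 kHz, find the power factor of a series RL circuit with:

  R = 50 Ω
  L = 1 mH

Step 1 — Angular frequency: ω = 2π·f = 2π·1130 = 7100 rad/s.
Step 2 — Component impedances:
  R: Z = R = 50 Ω
  L: Z = jωL = j·7100·0.001 = 0 + j7.1 Ω
Step 3 — Series combination: Z_total = R + L = 50 + j7.1 Ω = 50.5∠8.1° Ω.
Step 4 — Power factor: PF = cos(φ) = Re(Z)/|Z| = 50/50.5 = 0.9901.
Step 5 — Type: Im(Z) = 7.1 ⇒ lagging (phase φ = 8.1°).

PF = 0.9901 (lagging, φ = 8.1°)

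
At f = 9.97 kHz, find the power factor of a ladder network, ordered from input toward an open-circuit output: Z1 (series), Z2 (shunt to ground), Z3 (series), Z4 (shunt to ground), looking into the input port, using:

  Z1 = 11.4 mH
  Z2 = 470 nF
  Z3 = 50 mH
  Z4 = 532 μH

Step 1 — Angular frequency: ω = 2π·f = 2π·9970 = 6.264e+04 rad/s.
Step 2 — Component impedances:
  Z1: Z = jωL = j·6.264e+04·0.0114 = 0 + j714.1 Ω
  Z2: Z = 1/(jωC) = -j/(ω·C) = 0 - j33.96 Ω
  Z3: Z = jωL = j·6.264e+04·0.05 = 0 + j3132 Ω
  Z4: Z = jωL = j·6.264e+04·0.000532 = 0 + j33.33 Ω
Step 3 — Ladder network (open output): work backward from the far end, alternating series and parallel combinations. Z_in = 0 + j679.8 Ω = 679.8∠90.0° Ω.
Step 4 — Power factor: PF = cos(φ) = Re(Z)/|Z| = 0/679.8 = 0.
Step 5 — Type: Im(Z) = 679.8 ⇒ lagging (phase φ = 90.0°).

PF = 0 (lagging, φ = 90.0°)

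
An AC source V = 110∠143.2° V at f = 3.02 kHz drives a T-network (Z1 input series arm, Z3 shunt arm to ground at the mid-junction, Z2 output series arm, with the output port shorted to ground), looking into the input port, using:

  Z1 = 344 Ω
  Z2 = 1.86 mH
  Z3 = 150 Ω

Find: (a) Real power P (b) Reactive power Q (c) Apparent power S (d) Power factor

Step 1 — Angular frequency: ω = 2π·f = 2π·3020 = 1.898e+04 rad/s.
Step 2 — Component impedances:
  Z1: Z = R = 344 Ω
  Z2: Z = jωL = j·1.898e+04·0.00186 = 0 + j35.29 Ω
  Z3: Z = R = 150 Ω
Step 3 — With the output port shorted to ground, the output series arm Z2 runs from the junction to ground; the shunt arm Z3 also runs from the junction to ground. They appear in parallel: Z3 || Z2 = 7.869 + j33.44 Ω.
Step 4 — Series with input arm Z1: Z_in = Z1 + (Z3 || Z2) = 351.9 + j33.44 Ω = 353.5∠5.4° Ω.
Step 5 — Source phasor: V = 110∠143.2° V = -88.08 + j65.89 V.
Step 6 — Current: I = V / Z = -0.2304 + j0.2092 A = 0.3112∠137.8° A.
Step 7 — Complex power: S = V·I* = 34.08 + j3.239 VA.
Step 8 — Real power: P = Re(S) = 34.08 W.
Step 9 — Reactive power: Q = Im(S) = 3.239 VAR.
Step 10 — Apparent power: |S| = 34.23 VA.
Step 11 — Power factor: PF = P/|S| = 0.9955 (lagging).

(a) P = 34.08 W  (b) Q = 3.239 VAR  (c) S = 34.23 VA  (d) PF = 0.9955 (lagging)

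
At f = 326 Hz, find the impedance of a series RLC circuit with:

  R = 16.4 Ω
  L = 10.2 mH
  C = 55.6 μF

Step 1 — Angular frequency: ω = 2π·f = 2π·326 = 2048 rad/s.
Step 2 — Component impedances:
  R: Z = R = 16.4 Ω
  L: Z = jωL = j·2048·0.0102 = 0 + j20.89 Ω
  C: Z = 1/(jωC) = -j/(ω·C) = 0 - j8.781 Ω
Step 3 — Series combination: Z_total = R + L + C = 16.4 + j12.11 Ω = 20.39∠36.4° Ω.

Z = 16.4 + j12.11 Ω = 20.39∠36.4° Ω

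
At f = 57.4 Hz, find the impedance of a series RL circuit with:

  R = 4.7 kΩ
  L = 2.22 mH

Step 1 — Angular frequency: ω = 2π·f = 2π·57.4 = 360.7 rad/s.
Step 2 — Component impedances:
  R: Z = R = 4700 Ω
  L: Z = jωL = j·360.7·0.00222 = 0 + j0.8007 Ω
Step 3 — Series combination: Z_total = R + L = 4700 + j0.8007 Ω = 4700∠0.0° Ω.

Z = 4700 + j0.8007 Ω = 4700∠0.0° Ω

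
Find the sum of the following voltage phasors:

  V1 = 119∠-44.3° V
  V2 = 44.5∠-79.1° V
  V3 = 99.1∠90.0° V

Step 1 — Convert each phasor to rectangular form:
  V1 = 119·(cos(-44.3°) + j·sin(-44.3°)) = 85.17 - j83.11 V
  V2 = 44.5·(cos(-79.1°) + j·sin(-79.1°)) = 8.415 - j43.7 V
  V3 = 99.1·(cos(90.0°) + j·sin(90.0°)) = 0 + j99.1 V
Step 2 — Sum components: V_total = 93.58 - j27.71 V.
Step 3 — Convert to polar: |V_total| = 97.6 V, ∠V_total = -16.5°.

V_total = 97.6∠-16.5° V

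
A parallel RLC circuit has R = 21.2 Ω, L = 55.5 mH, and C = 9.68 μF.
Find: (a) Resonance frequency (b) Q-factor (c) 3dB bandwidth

Step 1 — Resonance: ω₀ = 1/√(LC) = 1/√(0.0555·9.68e-06) = 1364 rad/s.
Step 2 — f₀ = ω₀/(2π) = 217.1 Hz.
Step 3 — Parallel Q: Q = R/(ω₀L) = 21.2/(1364·0.0555) = 0.28.
Step 4 — Bandwidth: Δω = ω₀/Q = 4873 rad/s; BW = Δω/(2π) = 775.5 Hz.

(a) f₀ = 217.1 Hz  (b) Q = 0.28  (c) BW = 775.5 Hz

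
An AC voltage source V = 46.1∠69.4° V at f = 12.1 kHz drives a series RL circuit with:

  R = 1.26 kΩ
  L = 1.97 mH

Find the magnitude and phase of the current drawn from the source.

Step 1 — Angular frequency: ω = 2π·f = 2π·1.21e+04 = 7.603e+04 rad/s.
Step 2 — Component impedances:
  R: Z = R = 1260 Ω
  L: Z = jωL = j·7.603e+04·0.00197 = 0 + j149.8 Ω
Step 3 — Series combination: Z_total = R + L = 1260 + j149.8 Ω = 1269∠6.8° Ω.
Step 4 — Source phasor: V = 46.1∠69.4° V = 16.22 + j43.15 V.
Step 5 — Ohm's law: I = V / Z_total = (16.22 + j43.15) / (1260 + j149.8) = 0.01671 + j0.03226 A.
Step 6 — Convert to polar: |I| = 0.03633 A, ∠I = 62.6°.

I = 0.03633∠62.6° A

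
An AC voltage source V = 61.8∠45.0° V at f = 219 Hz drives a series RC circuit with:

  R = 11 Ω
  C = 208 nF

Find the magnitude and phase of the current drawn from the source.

Step 1 — Angular frequency: ω = 2π·f = 2π·219 = 1376 rad/s.
Step 2 — Component impedances:
  R: Z = R = 11 Ω
  C: Z = 1/(jωC) = -j/(ω·C) = 0 - j3494 Ω
Step 3 — Series combination: Z_total = R + C = 11 - j3494 Ω = 3494∠-89.8° Ω.
Step 4 — Source phasor: V = 61.8∠45.0° V = 43.7 + j43.7 V.
Step 5 — Ohm's law: I = V / Z_total = (43.7 + j43.7) / (11 - j3494) = -0.01247 + j0.01255 A.
Step 6 — Convert to polar: |I| = 0.01769 A, ∠I = 134.8°.

I = 0.01769∠134.8° A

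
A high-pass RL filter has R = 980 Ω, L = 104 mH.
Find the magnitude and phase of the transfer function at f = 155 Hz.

Step 1 — Angular frequency: ω = 2π·155 = 973.9 rad/s.
Step 2 — Transfer function: H(jω) = jωL/(R + jωL).
Step 3 — Numerator jωL = j·101.3; denominator R + jωL = 980 + j101.3.
Step 4 — H = 0.01057 + j0.1023.
Step 5 — Magnitude: |H| = 0.1028 (-19.8 dB); phase: φ = 84.1°.

|H| = 0.1028 (-19.8 dB), φ = 84.1°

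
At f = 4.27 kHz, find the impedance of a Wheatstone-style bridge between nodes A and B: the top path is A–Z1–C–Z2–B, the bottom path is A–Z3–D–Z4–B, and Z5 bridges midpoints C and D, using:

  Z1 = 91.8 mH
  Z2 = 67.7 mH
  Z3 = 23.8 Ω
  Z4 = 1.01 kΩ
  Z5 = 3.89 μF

Step 1 — Angular frequency: ω = 2π·f = 2π·4270 = 2.683e+04 rad/s.
Step 2 — Component impedances:
  Z1: Z = jωL = j·2.683e+04·0.0918 = 0 + j2463 Ω
  Z2: Z = jωL = j·2.683e+04·0.0677 = 0 + j1816 Ω
  Z3: Z = R = 23.8 Ω
  Z4: Z = R = 1010 Ω
  Z5: Z = 1/(jωC) = -j/(ω·C) = 0 - j9.582 Ω
Step 3 — Bridge requires nodal analysis (the Z5 bridge couples midpoints C and D, so the two paths cannot be reduced to a simple series/parallel combination). Setting node B to ground and injecting 1 A at node A, the 3-node admittance system at A, C, D solves to V_A = Z_AB = 793.4 + j430.3 Ω = 902.6∠28.5° Ω.

Z = 793.4 + j430.3 Ω = 902.6∠28.5° Ω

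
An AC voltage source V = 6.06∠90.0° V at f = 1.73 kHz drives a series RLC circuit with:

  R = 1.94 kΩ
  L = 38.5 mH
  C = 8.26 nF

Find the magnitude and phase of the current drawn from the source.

Step 1 — Angular frequency: ω = 2π·f = 2π·1730 = 1.087e+04 rad/s.
Step 2 — Component impedances:
  R: Z = R = 1940 Ω
  L: Z = jωL = j·1.087e+04·0.0385 = 0 + j418.5 Ω
  C: Z = 1/(jωC) = -j/(ω·C) = 0 - j1.114e+04 Ω
Step 3 — Series combination: Z_total = R + L + C = 1940 - j1.072e+04 Ω = 1.089e+04∠-79.7° Ω.
Step 4 — Source phasor: V = 6.06∠90.0° V = 0 + j6.06 V.
Step 5 — Ohm's law: I = V / Z_total = (0 + j6.06) / (1940 - j1.072e+04) = -0.0005474 + j9.907e-05 A.
Step 6 — Convert to polar: |I| = 0.0005563 A, ∠I = 169.7°.

I = 0.0005563∠169.7° A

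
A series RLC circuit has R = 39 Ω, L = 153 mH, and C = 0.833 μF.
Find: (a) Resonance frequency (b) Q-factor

Step 1 — Resonance condition Im(Z)=0 gives ω₀ = 1/√(LC).
Step 2 — ω₀ = 1/√(0.153·8.33e-07) = 2801 rad/s.
Step 3 — f₀ = ω₀/(2π) = 445.8 Hz.
Step 4 — Series Q: Q = ω₀L/R = 2801·0.153/39 = 10.99.

(a) f₀ = 445.8 Hz  (b) Q = 10.99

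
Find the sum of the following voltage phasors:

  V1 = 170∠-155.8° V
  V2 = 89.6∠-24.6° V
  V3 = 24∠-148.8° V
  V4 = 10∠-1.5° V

Step 1 — Convert each phasor to rectangular form:
  V1 = 170·(cos(-155.8°) + j·sin(-155.8°)) = -155.1 - j69.69 V
  V2 = 89.6·(cos(-24.6°) + j·sin(-24.6°)) = 81.47 - j37.3 V
  V3 = 24·(cos(-148.8°) + j·sin(-148.8°)) = -20.53 - j12.43 V
  V4 = 10·(cos(-1.5°) + j·sin(-1.5°)) = 9.997 - j0.2618 V
Step 2 — Sum components: V_total = -84.13 - j119.7 V.
Step 3 — Convert to polar: |V_total| = 146.3 V, ∠V_total = -125.1°.

V_total = 146.3∠-125.1° V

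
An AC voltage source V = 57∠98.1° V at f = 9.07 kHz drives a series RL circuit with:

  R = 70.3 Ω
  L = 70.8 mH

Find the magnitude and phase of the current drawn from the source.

Step 1 — Angular frequency: ω = 2π·f = 2π·9070 = 5.699e+04 rad/s.
Step 2 — Component impedances:
  R: Z = R = 70.3 Ω
  L: Z = jωL = j·5.699e+04·0.0708 = 0 + j4035 Ω
Step 3 — Series combination: Z_total = R + L = 70.3 + j4035 Ω = 4035∠89.0° Ω.
Step 4 — Source phasor: V = 57∠98.1° V = -8.031 + j56.43 V.
Step 5 — Ohm's law: I = V / Z_total = (-8.031 + j56.43) / (70.3 + j4035) = 0.01395 + j0.002234 A.
Step 6 — Convert to polar: |I| = 0.01413 A, ∠I = 9.1°.

I = 0.01413∠9.1° A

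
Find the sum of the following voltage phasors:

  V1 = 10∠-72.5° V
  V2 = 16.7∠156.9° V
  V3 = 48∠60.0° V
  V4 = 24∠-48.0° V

Step 1 — Convert each phasor to rectangular form:
  V1 = 10·(cos(-72.5°) + j·sin(-72.5°)) = 3.007 - j9.537 V
  V2 = 16.7·(cos(156.9°) + j·sin(156.9°)) = -15.36 + j6.552 V
  V3 = 48·(cos(60.0°) + j·sin(60.0°)) = 24 + j41.57 V
  V4 = 24·(cos(-48.0°) + j·sin(-48.0°)) = 16.06 - j17.84 V
Step 2 — Sum components: V_total = 27.71 + j20.75 V.
Step 3 — Convert to polar: |V_total| = 34.61 V, ∠V_total = 36.8°.

V_total = 34.61∠36.8° V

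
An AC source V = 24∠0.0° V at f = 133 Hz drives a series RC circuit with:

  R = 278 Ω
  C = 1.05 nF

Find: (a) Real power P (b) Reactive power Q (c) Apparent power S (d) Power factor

Step 1 — Angular frequency: ω = 2π·f = 2π·133 = 835.7 rad/s.
Step 2 — Component impedances:
  R: Z = R = 278 Ω
  C: Z = 1/(jωC) = -j/(ω·C) = 0 - j1.14e+06 Ω
Step 3 — Series combination: Z_total = R + C = 278 - j1.14e+06 Ω = 1.14e+06∠-90.0° Ω.
Step 4 — Source phasor: V = 24∠0.0° V = 24 V.
Step 5 — Current: I = V / Z = 5.137e-09 + j2.106e-05 A = 2.106e-05∠90.0° A.
Step 6 — Complex power: S = V·I* = 1.233e-07 - j0.0005054 VA.
Step 7 — Real power: P = Re(S) = 1.233e-07 W.
Step 8 — Reactive power: Q = Im(S) = -0.0005054 VAR.
Step 9 — Apparent power: |S| = 0.0005054 VA.
Step 10 — Power factor: PF = P/|S| = 0.0002439 (leading).

(a) P = 1.233e-07 W  (b) Q = -0.0005054 VAR  (c) S = 0.0005054 VA  (d) PF = 0.0002439 (leading)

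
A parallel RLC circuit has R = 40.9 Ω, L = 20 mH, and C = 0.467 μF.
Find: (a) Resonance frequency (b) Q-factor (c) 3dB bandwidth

Step 1 — Resonance: ω₀ = 1/√(LC) = 1/√(0.02·4.67e-07) = 1.035e+04 rad/s.
Step 2 — f₀ = ω₀/(2π) = 1647 Hz.
Step 3 — Parallel Q: Q = R/(ω₀L) = 40.9/(1.035e+04·0.02) = 0.1976.
Step 4 — Bandwidth: Δω = ω₀/Q = 5.236e+04 rad/s; BW = Δω/(2π) = 8333 Hz.

(a) f₀ = 1647 Hz  (b) Q = 0.1976  (c) BW = 8333 Hz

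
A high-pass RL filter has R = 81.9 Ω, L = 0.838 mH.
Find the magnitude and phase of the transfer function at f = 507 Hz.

Step 1 — Angular frequency: ω = 2π·507 = 3186 rad/s.
Step 2 — Transfer function: H(jω) = jωL/(R + jωL).
Step 3 — Numerator jωL = j·2.67; denominator R + jωL = 81.9 + j2.67.
Step 4 — H = 0.001061 + j0.03256.
Step 5 — Magnitude: |H| = 0.03258 (-29.7 dB); phase: φ = 88.1°.

|H| = 0.03258 (-29.7 dB), φ = 88.1°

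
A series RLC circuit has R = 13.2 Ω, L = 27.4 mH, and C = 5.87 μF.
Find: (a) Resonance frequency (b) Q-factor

Step 1 — Resonance condition Im(Z)=0 gives ω₀ = 1/√(LC).
Step 2 — ω₀ = 1/√(0.0274·5.87e-06) = 2493 rad/s.
Step 3 — f₀ = ω₀/(2π) = 396.8 Hz.
Step 4 — Series Q: Q = ω₀L/R = 2493·0.0274/13.2 = 5.176.

(a) f₀ = 396.8 Hz  (b) Q = 5.176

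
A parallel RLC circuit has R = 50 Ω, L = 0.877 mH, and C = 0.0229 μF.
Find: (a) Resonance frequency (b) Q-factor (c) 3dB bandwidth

Step 1 — Resonance: ω₀ = 1/√(LC) = 1/√(0.000877·2.29e-08) = 2.231e+05 rad/s.
Step 2 — f₀ = ω₀/(2π) = 3.551e+04 Hz.
Step 3 — Parallel Q: Q = R/(ω₀L) = 50/(2.231e+05·0.000877) = 0.2555.
Step 4 — Bandwidth: Δω = ω₀/Q = 8.734e+05 rad/s; BW = Δω/(2π) = 1.39e+05 Hz.

(a) f₀ = 3.551e+04 Hz  (b) Q = 0.2555  (c) BW = 1.39e+05 Hz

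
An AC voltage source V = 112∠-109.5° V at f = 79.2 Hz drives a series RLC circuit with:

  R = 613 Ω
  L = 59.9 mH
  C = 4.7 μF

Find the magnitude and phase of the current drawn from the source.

Step 1 — Angular frequency: ω = 2π·f = 2π·79.2 = 497.6 rad/s.
Step 2 — Component impedances:
  R: Z = R = 613 Ω
  L: Z = jωL = j·497.6·0.0599 = 0 + j29.81 Ω
  C: Z = 1/(jωC) = -j/(ω·C) = 0 - j427.6 Ω
Step 3 — Series combination: Z_total = R + L + C = 613 - j397.8 Ω = 730.7∠-33.0° Ω.
Step 4 — Source phasor: V = 112∠-109.5° V = -37.39 - j105.6 V.
Step 5 — Ohm's law: I = V / Z_total = (-37.39 - j105.6) / (613 - j397.8) = 0.03572 - j0.149 A.
Step 6 — Convert to polar: |I| = 0.1533 A, ∠I = -76.5°.

I = 0.1533∠-76.5° A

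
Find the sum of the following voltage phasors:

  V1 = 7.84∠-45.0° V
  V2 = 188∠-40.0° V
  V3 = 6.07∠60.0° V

Step 1 — Convert each phasor to rectangular form:
  V1 = 7.84·(cos(-45.0°) + j·sin(-45.0°)) = 5.544 - j5.544 V
  V2 = 188·(cos(-40.0°) + j·sin(-40.0°)) = 144 - j120.8 V
  V3 = 6.07·(cos(60.0°) + j·sin(60.0°)) = 3.035 + j5.257 V
Step 2 — Sum components: V_total = 152.6 - j121.1 V.
Step 3 — Convert to polar: |V_total| = 194.8 V, ∠V_total = -38.4°.

V_total = 194.8∠-38.4° V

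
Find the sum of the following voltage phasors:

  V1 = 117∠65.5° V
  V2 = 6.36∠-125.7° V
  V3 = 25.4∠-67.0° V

Step 1 — Convert each phasor to rectangular form:
  V1 = 117·(cos(65.5°) + j·sin(65.5°)) = 48.52 + j106.5 V
  V2 = 6.36·(cos(-125.7°) + j·sin(-125.7°)) = -3.711 - j5.165 V
  V3 = 25.4·(cos(-67.0°) + j·sin(-67.0°)) = 9.925 - j23.38 V
Step 2 — Sum components: V_total = 54.73 + j77.92 V.
Step 3 — Convert to polar: |V_total| = 95.22 V, ∠V_total = 54.9°.

V_total = 95.22∠54.9° V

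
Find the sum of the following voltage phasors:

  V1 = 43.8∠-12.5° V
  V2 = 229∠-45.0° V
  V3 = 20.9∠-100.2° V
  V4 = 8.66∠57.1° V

Step 1 — Convert each phasor to rectangular form:
  V1 = 43.8·(cos(-12.5°) + j·sin(-12.5°)) = 42.76 - j9.48 V
  V2 = 229·(cos(-45.0°) + j·sin(-45.0°)) = 161.9 - j161.9 V
  V3 = 20.9·(cos(-100.2°) + j·sin(-100.2°)) = -3.701 - j20.57 V
  V4 = 8.66·(cos(57.1°) + j·sin(57.1°)) = 4.704 + j7.271 V
Step 2 — Sum components: V_total = 205.7 - j184.7 V.
Step 3 — Convert to polar: |V_total| = 276.5 V, ∠V_total = -41.9°.

V_total = 276.5∠-41.9° V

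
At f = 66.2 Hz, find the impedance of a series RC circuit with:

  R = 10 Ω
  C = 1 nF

Step 1 — Angular frequency: ω = 2π·f = 2π·66.2 = 415.9 rad/s.
Step 2 — Component impedances:
  R: Z = R = 10 Ω
  C: Z = 1/(jωC) = -j/(ω·C) = 0 - j2.404e+06 Ω
Step 3 — Series combination: Z_total = R + C = 10 - j2.404e+06 Ω = 2.404e+06∠-90.0° Ω.

Z = 10 - j2.404e+06 Ω = 2.404e+06∠-90.0° Ω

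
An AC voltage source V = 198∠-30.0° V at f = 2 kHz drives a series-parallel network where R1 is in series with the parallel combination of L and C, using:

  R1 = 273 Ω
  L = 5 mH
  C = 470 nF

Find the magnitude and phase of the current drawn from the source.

Step 1 — Angular frequency: ω = 2π·f = 2π·2000 = 1.257e+04 rad/s.
Step 2 — Component impedances:
  R1: Z = R = 273 Ω
  L: Z = jωL = j·1.257e+04·0.005 = 0 + j62.83 Ω
  C: Z = 1/(jωC) = -j/(ω·C) = 0 - j169.3 Ω
Step 3 — Parallel branch: L || C = 1/(1/L + 1/C) = 0 + j99.91 Ω.
Step 4 — Series with R1: Z_total = R1 + (L || C) = 273 + j99.91 Ω = 290.7∠20.1° Ω.
Step 5 — Source phasor: V = 198∠-30.0° V = 171.5 - j99 V.
Step 6 — Ohm's law: I = V / Z_total = (171.5 - j99) / (273 + j99.91) = 0.4369 - j0.5225 A.
Step 7 — Convert to polar: |I| = 0.6811 A, ∠I = -50.1°.

I = 0.6811∠-50.1° A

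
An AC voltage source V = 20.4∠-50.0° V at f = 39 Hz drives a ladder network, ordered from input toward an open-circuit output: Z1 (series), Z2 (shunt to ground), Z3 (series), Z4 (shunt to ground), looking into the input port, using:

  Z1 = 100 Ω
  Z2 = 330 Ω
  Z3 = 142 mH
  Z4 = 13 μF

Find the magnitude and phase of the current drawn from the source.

Step 1 — Angular frequency: ω = 2π·f = 2π·39 = 245 rad/s.
Step 2 — Component impedances:
  Z1: Z = R = 100 Ω
  Z2: Z = R = 330 Ω
  Z3: Z = jωL = j·245·0.142 = 0 + j34.8 Ω
  Z4: Z = 1/(jωC) = -j/(ω·C) = 0 - j313.9 Ω
Step 3 — Ladder network (open output): work backward from the far end, alternating series and parallel combinations. Z_in = 237.6 - j162.7 Ω = 288∠-34.4° Ω.
Step 4 — Source phasor: V = 20.4∠-50.0° V = 13.11 - j15.63 V.
Step 5 — Ohm's law: I = V / Z_total = (13.11 - j15.63) / (237.6 - j162.7) = 0.06823 - j0.01905 A.
Step 6 — Convert to polar: |I| = 0.07083 A, ∠I = -15.6°.

I = 0.07083∠-15.6° A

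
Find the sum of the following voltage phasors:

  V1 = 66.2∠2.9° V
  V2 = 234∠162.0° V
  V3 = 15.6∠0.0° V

Step 1 — Convert each phasor to rectangular form:
  V1 = 66.2·(cos(2.9°) + j·sin(2.9°)) = 66.12 + j3.349 V
  V2 = 234·(cos(162.0°) + j·sin(162.0°)) = -222.5 + j72.31 V
  V3 = 15.6·(cos(0.0°) + j·sin(0.0°)) = 15.6 V
Step 2 — Sum components: V_total = -140.8 + j75.66 V.
Step 3 — Convert to polar: |V_total| = 159.9 V, ∠V_total = 151.8°.

V_total = 159.9∠151.8° V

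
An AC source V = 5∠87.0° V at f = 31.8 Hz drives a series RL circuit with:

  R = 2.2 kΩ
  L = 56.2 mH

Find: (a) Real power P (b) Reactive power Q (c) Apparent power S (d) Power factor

Step 1 — Angular frequency: ω = 2π·f = 2π·31.8 = 199.8 rad/s.
Step 2 — Component impedances:
  R: Z = R = 2200 Ω
  L: Z = jωL = j·199.8·0.0562 = 0 + j11.23 Ω
Step 3 — Series combination: Z_total = R + L = 2200 + j11.23 Ω = 2200∠0.3° Ω.
Step 4 — Source phasor: V = 5∠87.0° V = 0.2617 + j4.993 V.
Step 5 — Current: I = V / Z = 0.0001305 + j0.002269 A = 0.002273∠86.7° A.
Step 6 — Complex power: S = V·I* = 0.01136 + j5.8e-05 VA.
Step 7 — Real power: P = Re(S) = 0.01136 W.
Step 8 — Reactive power: Q = Im(S) = 5.8e-05 VAR.
Step 9 — Apparent power: |S| = 0.01136 VA.
Step 10 — Power factor: PF = P/|S| = 1 (lagging).

(a) P = 0.01136 W  (b) Q = 5.8e-05 VAR  (c) S = 0.01136 VA  (d) PF = 1 (lagging)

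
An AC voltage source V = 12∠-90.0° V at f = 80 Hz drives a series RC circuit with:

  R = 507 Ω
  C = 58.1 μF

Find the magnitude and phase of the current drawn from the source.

Step 1 — Angular frequency: ω = 2π·f = 2π·80 = 502.7 rad/s.
Step 2 — Component impedances:
  R: Z = R = 507 Ω
  C: Z = 1/(jωC) = -j/(ω·C) = 0 - j34.24 Ω
Step 3 — Series combination: Z_total = R + C = 507 - j34.24 Ω = 508.2∠-3.9° Ω.
Step 4 — Source phasor: V = 12∠-90.0° V = 0 - j12 V.
Step 5 — Ohm's law: I = V / Z_total = (0 - j12) / (507 - j34.24) = 0.001591 - j0.02356 A.
Step 6 — Convert to polar: |I| = 0.02361 A, ∠I = -86.1°.

I = 0.02361∠-86.1° A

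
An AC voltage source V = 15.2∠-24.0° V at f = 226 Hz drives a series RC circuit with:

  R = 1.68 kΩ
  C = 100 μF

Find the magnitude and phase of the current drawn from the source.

Step 1 — Angular frequency: ω = 2π·f = 2π·226 = 1420 rad/s.
Step 2 — Component impedances:
  R: Z = R = 1680 Ω
  C: Z = 1/(jωC) = -j/(ω·C) = 0 - j7.042 Ω
Step 3 — Series combination: Z_total = R + C = 1680 - j7.042 Ω = 1680∠-0.2° Ω.
Step 4 — Source phasor: V = 15.2∠-24.0° V = 13.89 - j6.182 V.
Step 5 — Ohm's law: I = V / Z_total = (13.89 - j6.182) / (1680 - j7.042) = 0.008281 - j0.003645 A.
Step 6 — Convert to polar: |I| = 0.009048 A, ∠I = -23.8°.

I = 0.009048∠-23.8° A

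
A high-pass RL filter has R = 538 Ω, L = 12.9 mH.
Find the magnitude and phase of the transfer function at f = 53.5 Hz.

Step 1 — Angular frequency: ω = 2π·53.5 = 336.2 rad/s.
Step 2 — Transfer function: H(jω) = jωL/(R + jωL).
Step 3 — Numerator jωL = j·4.336; denominator R + jωL = 538 + j4.336.
Step 4 — H = 6.496e-05 + j0.00806.
Step 5 — Magnitude: |H| = 0.00806 (-41.9 dB); phase: φ = 89.5°.

|H| = 0.00806 (-41.9 dB), φ = 89.5°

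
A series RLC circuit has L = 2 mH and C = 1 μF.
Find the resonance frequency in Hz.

Step 1 — Resonance condition Im(Z)=0 gives ω₀ = 1/√(LC).
Step 2 — ω₀ = 1/√(0.002·1e-06) = 2.236e+04 rad/s.
Step 3 — f₀ = ω₀/(2π) = 3559 Hz.

f₀ = 3559 Hz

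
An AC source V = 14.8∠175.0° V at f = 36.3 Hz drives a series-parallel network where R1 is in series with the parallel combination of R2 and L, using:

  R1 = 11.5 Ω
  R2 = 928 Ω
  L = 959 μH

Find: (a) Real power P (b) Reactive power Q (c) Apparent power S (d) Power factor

Step 1 — Angular frequency: ω = 2π·f = 2π·36.3 = 228.1 rad/s.
Step 2 — Component impedances:
  R1: Z = R = 11.5 Ω
  R2: Z = R = 928 Ω
  L: Z = jωL = j·228.1·0.000959 = 0 + j0.2187 Ω
Step 3 — Parallel branch: R2 || L = 1/(1/R2 + 1/L) = 5.155e-05 + j0.2187 Ω.
Step 4 — Series with R1: Z_total = R1 + (R2 || L) = 11.5 + j0.2187 Ω = 11.5∠1.1° Ω.
Step 5 — Source phasor: V = 14.8∠175.0° V = -14.74 + j1.29 V.
Step 6 — Current: I = V / Z = -1.279 + j0.1365 A = 1.287∠173.9° A.
Step 7 — Complex power: S = V·I* = 19.04 + j0.3621 VA.
Step 8 — Real power: P = Re(S) = 19.04 W.
Step 9 — Reactive power: Q = Im(S) = 0.3621 VAR.
Step 10 — Apparent power: |S| = 19.04 VA.
Step 11 — Power factor: PF = P/|S| = 0.9998 (lagging).

(a) P = 19.04 W  (b) Q = 0.3621 VAR  (c) S = 19.04 VA  (d) PF = 0.9998 (lagging)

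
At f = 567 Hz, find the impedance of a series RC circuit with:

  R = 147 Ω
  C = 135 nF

Step 1 — Angular frequency: ω = 2π·f = 2π·567 = 3563 rad/s.
Step 2 — Component impedances:
  R: Z = R = 147 Ω
  C: Z = 1/(jωC) = -j/(ω·C) = 0 - j2079 Ω
Step 3 — Series combination: Z_total = R + C = 147 - j2079 Ω = 2084∠-86.0° Ω.

Z = 147 - j2079 Ω = 2084∠-86.0° Ω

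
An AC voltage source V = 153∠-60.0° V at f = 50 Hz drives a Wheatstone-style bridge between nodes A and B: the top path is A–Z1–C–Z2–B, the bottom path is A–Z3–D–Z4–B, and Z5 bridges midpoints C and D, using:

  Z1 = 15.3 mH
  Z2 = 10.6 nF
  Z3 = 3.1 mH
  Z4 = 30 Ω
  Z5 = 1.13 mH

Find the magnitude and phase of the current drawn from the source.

Step 1 — Angular frequency: ω = 2π·f = 2π·50 = 314.2 rad/s.
Step 2 — Component impedances:
  Z1: Z = jωL = j·314.2·0.0153 = 0 + j4.807 Ω
  Z2: Z = 1/(jωC) = -j/(ω·C) = 0 - j3.003e+05 Ω
  Z3: Z = jωL = j·314.2·0.0031 = 0 + j0.9739 Ω
  Z4: Z = R = 30 Ω
  Z5: Z = jωL = j·314.2·0.00113 = 0 + j0.355 Ω
Step 3 — Bridge requires nodal analysis (the Z5 bridge couples midpoints C and D, so the two paths cannot be reduced to a simple series/parallel combination). Setting node B to ground and injecting 1 A at node A, the 3-node admittance system at A, C, D solves to V_A = Z_AB = 30 + j0.8163 Ω = 30.01∠1.6° Ω.
Step 4 — Source phasor: V = 153∠-60.0° V = 76.5 - j132.5 V.
Step 5 — Ohm's law: I = V / Z_total = (76.5 - j132.5) / (30 + j0.8163) = 2.428 - j4.483 A.
Step 6 — Convert to polar: |I| = 5.098 A, ∠I = -61.6°.

I = 5.098∠-61.6° A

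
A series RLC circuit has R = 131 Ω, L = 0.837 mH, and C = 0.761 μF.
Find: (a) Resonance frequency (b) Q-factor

Step 1 — Resonance condition Im(Z)=0 gives ω₀ = 1/√(LC).
Step 2 — ω₀ = 1/√(0.000837·7.61e-07) = 3.962e+04 rad/s.
Step 3 — f₀ = ω₀/(2π) = 6306 Hz.
Step 4 — Series Q: Q = ω₀L/R = 3.962e+04·0.000837/131 = 0.2532.

(a) f₀ = 6306 Hz  (b) Q = 0.2532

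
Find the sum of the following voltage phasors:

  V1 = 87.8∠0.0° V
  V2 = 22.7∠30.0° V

Step 1 — Convert each phasor to rectangular form:
  V1 = 87.8·(cos(0.0°) + j·sin(0.0°)) = 87.8 V
  V2 = 22.7·(cos(30.0°) + j·sin(30.0°)) = 19.66 + j11.35 V
Step 2 — Sum components: V_total = 107.5 + j11.35 V.
Step 3 — Convert to polar: |V_total| = 108.1 V, ∠V_total = 6.0°.

V_total = 108.1∠6.0° V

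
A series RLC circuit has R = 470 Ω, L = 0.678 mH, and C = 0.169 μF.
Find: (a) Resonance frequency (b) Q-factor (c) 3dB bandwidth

Step 1 — Resonance: ω₀ = 1/√(LC) = 1/√(0.000678·1.69e-07) = 9.342e+04 rad/s.
Step 2 — f₀ = ω₀/(2π) = 1.487e+04 Hz.
Step 3 — Series Q: Q = ω₀L/R = 9.342e+04·0.000678/470 = 0.1348.
Step 4 — Bandwidth: Δω = ω₀/Q = 6.932e+05 rad/s; BW = Δω/(2π) = 1.103e+05 Hz.

(a) f₀ = 1.487e+04 Hz  (b) Q = 0.1348  (c) BW = 1.103e+05 Hz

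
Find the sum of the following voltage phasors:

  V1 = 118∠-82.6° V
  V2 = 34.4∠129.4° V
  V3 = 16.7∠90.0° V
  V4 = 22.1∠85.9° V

Step 1 — Convert each phasor to rectangular form:
  V1 = 118·(cos(-82.6°) + j·sin(-82.6°)) = 15.2 - j117 V
  V2 = 34.4·(cos(129.4°) + j·sin(129.4°)) = -21.83 + j26.58 V
  V3 = 16.7·(cos(90.0°) + j·sin(90.0°)) = 0 + j16.7 V
  V4 = 22.1·(cos(85.9°) + j·sin(85.9°)) = 1.58 + j22.04 V
Step 2 — Sum components: V_total = -5.057 - j51.69 V.
Step 3 — Convert to polar: |V_total| = 51.94 V, ∠V_total = -95.6°.

V_total = 51.94∠-95.6° V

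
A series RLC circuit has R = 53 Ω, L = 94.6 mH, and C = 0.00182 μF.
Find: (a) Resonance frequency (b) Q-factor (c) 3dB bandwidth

Step 1 — Resonance: ω₀ = 1/√(LC) = 1/√(0.0946·1.82e-09) = 7.621e+04 rad/s.
Step 2 — f₀ = ω₀/(2π) = 1.213e+04 Hz.
Step 3 — Series Q: Q = ω₀L/R = 7.621e+04·0.0946/53 = 136.
Step 4 — Bandwidth: Δω = ω₀/Q = 560.3 rad/s; BW = Δω/(2π) = 89.17 Hz.

(a) f₀ = 1.213e+04 Hz  (b) Q = 136  (c) BW = 89.17 Hz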